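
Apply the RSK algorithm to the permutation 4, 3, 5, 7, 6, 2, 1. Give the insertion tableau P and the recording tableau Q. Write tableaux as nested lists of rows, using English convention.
P = [[1, 5, 6], [2, 7], [3], [4]], Q = [[1, 3, 4], [2, 5], [6], [7]]

Insert each entry of the permutation into P by Schensted row insertion, recording in Q the position of each new cell.

Insert 4: appended to row 1. P = [[4]].
Insert 3: 3 bumps 4 from row 1; 4 starts row 2. P = [[3], [4]].
Insert 5: appended to row 1. P = [[3, 5], [4]].
Insert 7: appended to row 1. P = [[3, 5, 7], [4]].
Insert 6: 6 bumps 7 from row 1; 7 appends to row 2. P = [[3, 5, 6], [4, 7]].
Insert 2: 2 bumps 3 from row 1; 3 bumps 4 from row 2; 4 starts row 3. P = [[2, 5, 6], [3, 7], [4]].
Insert 1: 1 bumps 2 from row 1; 2 bumps 3 from row 2; 3 bumps 4 from row 3; 4 starts row 4. P = [[1, 5, 6], [2, 7], [3], [4]].

So P = [[1, 5, 6], [2, 7], [3], [4]], Q = [[1, 3, 4], [2, 5], [6], [7]].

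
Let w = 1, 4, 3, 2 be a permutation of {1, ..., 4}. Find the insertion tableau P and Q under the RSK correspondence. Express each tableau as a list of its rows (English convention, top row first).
Insert each entry of the permutation into P by Schensted row insertion, recording in Q the position of each new cell.

Insert 1: appended to row 1. P = [[1]], Q = [[1]].
Insert 4: appended to row 1. P = [[1, 4]], Q = [[1, 2]].
Insert 3: 3 bumps 4 from row 1; 4 starts row 2. P = [[1, 3], [4]], Q = [[1, 2], [3]].
Insert 2: 2 bumps 3 from row 1; 3 bumps 4 from row 2; 4 starts row 3. P = [[1, 2], [3], [4]], Q = [[1, 2], [3], [4]].

So P = [[1, 2], [3], [4]], Q = [[1, 2], [3], [4]].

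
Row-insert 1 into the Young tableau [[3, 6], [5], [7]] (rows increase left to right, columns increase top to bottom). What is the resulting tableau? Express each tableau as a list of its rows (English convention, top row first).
In row 1, 1 replaces 3 (the leftmost entry greater than 1); 3 is bumped to row 2. In row 2, 3 replaces 5 (the leftmost entry greater than 3); 5 is bumped to row 3. In row 3, 5 replaces 7 (the leftmost entry greater than 5); 7 is bumped to row 4. 7 starts a new row 4. The new tableau is [[1, 6], [3], [5], [7]].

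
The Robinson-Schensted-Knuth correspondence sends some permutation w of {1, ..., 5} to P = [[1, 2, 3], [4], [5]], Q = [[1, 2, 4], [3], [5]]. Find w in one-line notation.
1 5 2 4 3

Reverse the RSK construction: for i from n down to 1, find the cell of Q containing i, remove the entry at that cell from P, and reverse-bump it up through P; the value ejected from row 1 is w(i).

Step i=5: Q has 5 at row 3, column 1; remove 5 from row 3 of P and reverse-bump: 5 enters row 2 and ejects 4; 4 enters row 1 and ejects 3. So w(5) = 3. P is now [[1, 2, 4], [5]].
Step i=4: Q has 4 at row 1, column 3; remove that cell from P, ejecting 4. So w(4) = 4. P is now [[1, 2], [5]].
Step i=3: Q has 3 at row 2, column 1; remove 5 from row 2 of P and reverse-bump: 5 enters row 1 and ejects 2. So w(3) = 2. P is now [[1, 5]].
Step i=2: Q has 2 at row 1, column 2; remove that cell from P, ejecting 5. So w(2) = 5. P is now [[1]].
Step i=1: Q has 1 at row 1, column 1; remove that cell from P, ejecting 1. So w(1) = 1. P is now [].

So w = 1 5 2 4 3.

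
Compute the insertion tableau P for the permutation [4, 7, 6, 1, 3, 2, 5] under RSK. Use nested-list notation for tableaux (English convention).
Insert 4: appended to row 1. P = [[4]].
Insert 7: appended to row 1. P = [[4, 7]].
Insert 6: 6 bumps 7 from row 1; 7 starts row 2. P = [[4, 6], [7]].
Insert 1: 1 bumps 4 from row 1; 4 bumps 7 from row 2; 7 starts row 3. P = [[1, 6], [4], [7]].
Insert 3: 3 bumps 6 from row 1; 6 appends to row 2. P = [[1, 3], [4, 6], [7]].
Insert 2: 2 bumps 3 from row 1; 3 bumps 4 from row 2; 4 bumps 7 from row 3; 7 starts row 4. P = [[1, 2], [3, 6], [4], [7]].
Insert 5: appended to row 1. P = [[1, 2, 5], [3, 6], [4], [7]].

So P = [[1, 2, 5], [3, 6], [4], [7]].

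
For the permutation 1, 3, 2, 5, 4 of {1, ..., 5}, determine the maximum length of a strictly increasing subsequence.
3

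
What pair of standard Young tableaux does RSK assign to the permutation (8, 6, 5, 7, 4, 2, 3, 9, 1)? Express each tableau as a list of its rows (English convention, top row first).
P = [[1, 3, 9], [2, 7], [4], [5], [6], [8]], Q = [[1, 4, 8], [2, 7], [3], [5], [6], [9]]

Insert each entry of the permutation into P by Schensted row insertion, recording in Q the position of each new cell.

Insert 8: appended to row 1. P = [[8]].
Insert 6: 6 bumps 8 from row 1; 8 starts row 2. P = [[6], [8]].
Insert 5: 5 bumps 6 from row 1; 6 bumps 8 from row 2; 8 starts row 3. P = [[5], [6], [8]].
Insert 7: appended to row 1. P = [[5, 7], [6], [8]].
Insert 4: 4 bumps 5 from row 1; 5 bumps 6 from row 2; 6 bumps 8 from row 3; 8 starts row 4. P = [[4, 7], [5], [6], [8]].
Insert 2: 2 bumps 4 from row 1; 4 bumps 5 from row 2; 5 bumps 6 from row 3; 6 bumps 8 from row 4; 8 starts row 5. P = [[2, 7], [4], [5], [6], [8]].
Insert 3: 3 bumps 7 from row 1; 7 appends to row 2. P = [[2, 3], [4, 7], [5], [6], [8]].
Insert 9: appended to row 1. P = [[2, 3, 9], [4, 7], [5], [6], [8]].
Insert 1: 1 bumps 2 from row 1; 2 bumps 4 from row 2; 4 bumps 5 from row 3; 5 bumps 6 from row 4; 6 bumps 8 from row 5; 8 starts row 6. P = [[1, 3, 9], [2, 7], [4], [5], [6], [8]].

So P = [[1, 3, 9], [2, 7], [4], [5], [6], [8]], Q = [[1, 4, 8], [2, 7], [3], [5], [6], [9]].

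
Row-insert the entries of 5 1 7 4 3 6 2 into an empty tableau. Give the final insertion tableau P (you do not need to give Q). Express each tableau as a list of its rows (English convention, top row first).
Insert 5: appended to row 1. P = [[5]].
Insert 1: 1 bumps 5 from row 1; 5 starts row 2. P = [[1], [5]].
Insert 7: appended to row 1. P = [[1, 7], [5]].
Insert 4: 4 bumps 7 from row 1; 7 appends to row 2. P = [[1, 4], [5, 7]].
Insert 3: 3 bumps 4 from row 1; 4 bumps 5 from row 2; 5 starts row 3. P = [[1, 3], [4, 7], [5]].
Insert 6: appended to row 1. P = [[1, 3, 6], [4, 7], [5]].
Insert 2: 2 bumps 3 from row 1; 3 bumps 4 from row 2; 4 bumps 5 from row 3; 5 starts row 4. P = [[1, 2, 6], [3, 7], [4], [5]].

So P = [[1, 2, 6], [3, 7], [4], [5]].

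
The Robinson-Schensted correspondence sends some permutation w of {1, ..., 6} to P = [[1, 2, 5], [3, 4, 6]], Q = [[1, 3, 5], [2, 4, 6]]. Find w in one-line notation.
Reverse the RSK construction: for i from n down to 1, find the cell of Q containing i, remove the entry at that cell from P, and reverse-bump it up through P; the value ejected from row 1 is w(i).

Step i=6: Q has 6 at row 2, column 3; remove 6 from row 2 of P and reverse-bump: 6 enters row 1 and ejects 5. So w(6) = 5. P is now [[1, 2, 6], [3, 4]].
Step i=5: Q has 5 at row 1, column 3; remove that cell from P, ejecting 6. So w(5) = 6. P is now [[1, 2], [3, 4]].
Step i=4: Q has 4 at row 2, column 2; remove 4 from row 2 of P and reverse-bump: 4 enters row 1 and ejects 2. So w(4) = 2. P is now [[1, 4], [3]].
Step i=3: Q has 3 at row 1, column 2; remove that cell from P, ejecting 4. So w(3) = 4. P is now [[1], [3]].
Step i=2: Q has 2 at row 2, column 1; remove 3 from row 2 of P and reverse-bump: 3 enters row 1 and ejects 1. So w(2) = 1. P is now [[3]].
Step i=1: Q has 1 at row 1, column 1; remove that cell from P, ejecting 3. So w(1) = 3. P is now [].

So w = 3 1 4 2 6 5.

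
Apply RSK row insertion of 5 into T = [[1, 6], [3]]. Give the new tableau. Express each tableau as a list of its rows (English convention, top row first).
[[1, 5], [3, 6]]

In row 1, 5 replaces 6 (the leftmost entry greater than 5); 6 is bumped to row 2. 6 is appended to row 2. The new tableau is [[1, 5], [3, 6]].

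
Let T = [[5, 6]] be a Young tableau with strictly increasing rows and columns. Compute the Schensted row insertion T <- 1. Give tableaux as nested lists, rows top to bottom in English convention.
In row 1, 1 replaces 5 (the leftmost entry greater than 1); 5 is bumped to row 2. 5 starts a new row 2. The new tableau is [[1, 6], [5]].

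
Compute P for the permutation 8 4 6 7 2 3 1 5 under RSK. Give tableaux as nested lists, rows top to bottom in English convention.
P = [[1, 3, 5], [2, 6, 7], [4], [8]]

After inserting 8: P = [[8]].
After inserting 4: P = [[4], [8]].
After inserting 6: P = [[4, 6], [8]].
After inserting 7: P = [[4, 6, 7], [8]].
After inserting 2: P = [[2, 6, 7], [4], [8]].
After inserting 3: P = [[2, 3, 7], [4, 6], [8]].
After inserting 1: P = [[1, 3, 7], [2, 6], [4], [8]].
After inserting 5: P = [[1, 3, 5], [2, 6, 7], [4], [8]].

So P = [[1, 3, 5], [2, 6, 7], [4], [8]].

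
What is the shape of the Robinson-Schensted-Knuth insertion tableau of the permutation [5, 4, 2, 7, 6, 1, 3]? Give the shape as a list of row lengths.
[2, 2, 2, 1]

Row-insert each entry into an empty tableau.

After inserting 5: P = [[5]].
After inserting 4: P = [[4], [5]].
After inserting 2: P = [[2], [4], [5]].
After inserting 7: P = [[2, 7], [4], [5]].
After inserting 6: P = [[2, 6], [4, 7], [5]].
After inserting 1: P = [[1, 6], [2, 7], [4], [5]].
After inserting 3: P = [[1, 3], [2, 6], [4, 7], [5]].

The final insertion tableau P = [[1, 3], [2, 6], [4, 7], [5]] has shape [2, 2, 2, 1].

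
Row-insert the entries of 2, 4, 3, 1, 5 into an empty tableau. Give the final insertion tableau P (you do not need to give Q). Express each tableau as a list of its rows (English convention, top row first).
P = [[1, 3, 5], [2], [4]]

Insert 2: appended to row 1. P = [[2]].
Insert 4: appended to row 1. P = [[2, 4]].
Insert 3: 3 bumps 4 from row 1; 4 starts row 2. P = [[2, 3], [4]].
Insert 1: 1 bumps 2 from row 1; 2 bumps 4 from row 2; 4 starts row 3. P = [[1, 3], [2], [4]].
Insert 5: appended to row 1. P = [[1, 3, 5], [2], [4]].

So P = [[1, 3, 5], [2], [4]].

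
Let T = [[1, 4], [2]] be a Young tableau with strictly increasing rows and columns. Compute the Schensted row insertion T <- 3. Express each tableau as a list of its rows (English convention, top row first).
In row 1, 3 replaces 4 (the leftmost entry greater than 3); 4 is bumped to row 2. 4 is appended to row 2. The new tableau is [[1, 3], [2, 4]].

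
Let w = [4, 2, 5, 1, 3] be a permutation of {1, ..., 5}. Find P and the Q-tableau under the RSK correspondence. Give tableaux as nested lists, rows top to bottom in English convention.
Insert each entry of the permutation into P by Schensted row insertion, recording in Q the position of each new cell.

After inserting 4: P = [[4]].
After inserting 2: P = [[2], [4]].
After inserting 5: P = [[2, 5], [4]].
After inserting 1: P = [[1, 5], [2], [4]].
After inserting 3: P = [[1, 3], [2, 5], [4]].

So P = [[1, 3], [2, 5], [4]], Q = [[1, 3], [2, 5], [4]].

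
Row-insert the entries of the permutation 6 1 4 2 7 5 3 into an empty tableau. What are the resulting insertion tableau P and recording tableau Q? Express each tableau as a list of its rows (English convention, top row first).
P = [[1, 2, 3], [4, 5], [6, 7]], Q = [[1, 3, 5], [2, 6], [4, 7]]

Insert each entry of the permutation into P by Schensted row insertion, recording in Q the position of each new cell.

Insert 6: appended to row 1. P = [[6]].
Insert 1: 1 bumps 6 from row 1; 6 starts row 2. P = [[1], [6]].
Insert 4: appended to row 1. P = [[1, 4], [6]].
Insert 2: 2 bumps 4 from row 1; 4 bumps 6 from row 2; 6 starts row 3. P = [[1, 2], [4], [6]].
Insert 7: appended to row 1. P = [[1, 2, 7], [4], [6]].
Insert 5: 5 bumps 7 from row 1; 7 appends to row 2. P = [[1, 2, 5], [4, 7], [6]].
Insert 3: 3 bumps 5 from row 1; 5 bumps 7 from row 2; 7 appends to row 3. P = [[1, 2, 3], [4, 5], [6, 7]].

So P = [[1, 2, 3], [4, 5], [6, 7]], Q = [[1, 3, 5], [2, 6], [4, 7]].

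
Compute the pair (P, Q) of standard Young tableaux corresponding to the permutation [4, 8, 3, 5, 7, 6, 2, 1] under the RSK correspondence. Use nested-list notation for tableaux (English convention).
Insert each entry of the permutation into P by Schensted row insertion, recording in Q the position of each new cell.

Insert 4: appended to row 1. P = [[4]].
Insert 8: appended to row 1. P = [[4, 8]].
Insert 3: 3 bumps 4 from row 1; 4 starts row 2. P = [[3, 8], [4]].
Insert 5: 5 bumps 8 from row 1; 8 appends to row 2. P = [[3, 5], [4, 8]].
Insert 7: appended to row 1. P = [[3, 5, 7], [4, 8]].
Insert 6: 6 bumps 7 from row 1; 7 bumps 8 from row 2; 8 starts row 3. P = [[3, 5, 6], [4, 7], [8]].
Insert 2: 2 bumps 3 from row 1; 3 bumps 4 from row 2; 4 bumps 8 from row 3; 8 starts row 4. P = [[2, 5, 6], [3, 7], [4], [8]].
Insert 1: 1 bumps 2 from row 1; 2 bumps 3 from row 2; 3 bumps 4 from row 3; 4 bumps 8 from row 4; 8 starts row 5. P = [[1, 5, 6], [2, 7], [3], [4], [8]].

So P = [[1, 5, 6], [2, 7], [3], [4], [8]], Q = [[1, 2, 5], [3, 4], [6], [7], [8]].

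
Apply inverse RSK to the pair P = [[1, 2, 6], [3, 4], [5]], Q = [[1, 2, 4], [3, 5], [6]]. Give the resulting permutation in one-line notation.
3 5 1 6 4 2

Reverse the RSK construction: for i from n down to 1, find the cell of Q containing i, remove the entry at that cell from P, and reverse-bump it up through P; the value ejected from row 1 is w(i).

Step i=6: Q has 6 at row 3, column 1; remove 5 from row 3 of P and reverse-bump: 5 enters row 2 and ejects 4; 4 enters row 1 and ejects 2. So w(6) = 2. P is now [[1, 4, 6], [3, 5]].
Step i=5: Q has 5 at row 2, column 2; remove 5 from row 2 of P and reverse-bump: 5 enters row 1 and ejects 4. So w(5) = 4. P is now [[1, 5, 6], [3]].
Step i=4: Q has 4 at row 1, column 3; remove that cell from P, ejecting 6. So w(4) = 6. P is now [[1, 5], [3]].
Step i=3: Q has 3 at row 2, column 1; remove 3 from row 2 of P and reverse-bump: 3 enters row 1 and ejects 1. So w(3) = 1. P is now [[3, 5]].
Step i=2: Q has 2 at row 1, column 2; remove that cell from P, ejecting 5. So w(2) = 5. P is now [[3]].
Step i=1: Q has 1 at row 1, column 1; remove that cell from P, ejecting 3. So w(1) = 3. P is now [].

So w = 3 5 1 6 4 2.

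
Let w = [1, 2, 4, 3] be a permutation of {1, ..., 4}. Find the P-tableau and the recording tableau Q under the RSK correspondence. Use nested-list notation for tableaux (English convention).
Insert each entry of the permutation into P by Schensted row insertion, recording in Q the position of each new cell.

Insert 1: appended to row 1. P = [[1]].
Insert 2: appended to row 1. P = [[1, 2]].
Insert 4: appended to row 1. P = [[1, 2, 4]].
Insert 3: 3 bumps 4 from row 1; 4 starts row 2. P = [[1, 2, 3], [4]].

So P = [[1, 2, 3], [4]], Q = [[1, 2, 3], [4]].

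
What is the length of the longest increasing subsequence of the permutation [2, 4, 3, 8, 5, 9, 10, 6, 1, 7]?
5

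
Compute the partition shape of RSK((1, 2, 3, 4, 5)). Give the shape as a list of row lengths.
Row-insert each entry into an empty tableau.

After inserting 1: P = [[1]].
After inserting 2: P = [[1, 2]].
After inserting 3: P = [[1, 2, 3]].
After inserting 4: P = [[1, 2, 3, 4]].
After inserting 5: P = [[1, 2, 3, 4, 5]].

The final insertion tableau P = [[1, 2, 3, 4, 5]] has shape [5].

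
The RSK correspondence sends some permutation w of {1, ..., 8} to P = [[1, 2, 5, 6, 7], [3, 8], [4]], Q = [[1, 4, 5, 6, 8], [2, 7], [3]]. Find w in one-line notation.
Reverse the RSK construction: for i from n down to 1, find the cell of Q containing i, remove the entry at that cell from P, and reverse-bump it up through P; the value ejected from row 1 is w(i).

Step i=8: Q has 8 at row 1, column 5; remove that cell from P, ejecting 7. So w(8) = 7. P is now [[1, 2, 5, 6], [3, 8], [4]].
Step i=7: Q has 7 at row 2, column 2; remove 8 from row 2 of P and reverse-bump: 8 enters row 1 and ejects 6. So w(7) = 6. P is now [[1, 2, 5, 8], [3], [4]].
Step i=6: Q has 6 at row 1, column 4; remove that cell from P, ejecting 8. So w(6) = 8. P is now [[1, 2, 5], [3], [4]].
Step i=5: Q has 5 at row 1, column 3; remove that cell from P, ejecting 5. So w(5) = 5. P is now [[1, 2], [3], [4]].
Step i=4: Q has 4 at row 1, column 2; remove that cell from P, ejecting 2. So w(4) = 2. P is now [[1], [3], [4]].
Step i=3: Q has 3 at row 3, column 1; remove 4 from row 3 of P and reverse-bump: 4 enters row 2 and ejects 3; 3 enters row 1 and ejects 1. So w(3) = 1. P is now [[3], [4]].
Step i=2: Q has 2 at row 2, column 1; remove 4 from row 2 of P and reverse-bump: 4 enters row 1 and ejects 3. So w(2) = 3. P is now [[4]].
Step i=1: Q has 1 at row 1, column 1; remove that cell from P, ejecting 4. So w(1) = 4. P is now [].

So w = 4 3 1 2 5 8 6 7.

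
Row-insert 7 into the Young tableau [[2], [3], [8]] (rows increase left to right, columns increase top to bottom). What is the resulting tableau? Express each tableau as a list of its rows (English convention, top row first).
7 is larger than every entry of row 1, so it is appended to row 1. The new tableau is [[2, 7], [3], [8]].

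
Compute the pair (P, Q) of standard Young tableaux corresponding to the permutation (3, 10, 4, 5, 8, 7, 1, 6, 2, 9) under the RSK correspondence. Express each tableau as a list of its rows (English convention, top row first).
Insert each entry of the permutation into P by Schensted row insertion, recording in Q the position of each new cell.

After inserting 3: P = [[3]].
After inserting 10: P = [[3, 10]].
After inserting 4: P = [[3, 4], [10]].
After inserting 5: P = [[3, 4, 5], [10]].
After inserting 8: P = [[3, 4, 5, 8], [10]].
After inserting 7: P = [[3, 4, 5, 7], [8], [10]].
After inserting 1: P = [[1, 4, 5, 7], [3], [8], [10]].
After inserting 6: P = [[1, 4, 5, 6], [3, 7], [8], [10]].
After inserting 2: P = [[1, 2, 5, 6], [3, 4], [7], [8], [10]].
After inserting 9: P = [[1, 2, 5, 6, 9], [3, 4], [7], [8], [10]].

So P = [[1, 2, 5, 6, 9], [3, 4], [7], [8], [10]], Q = [[1, 2, 4, 5, 10], [3, 8], [6], [7], [9]].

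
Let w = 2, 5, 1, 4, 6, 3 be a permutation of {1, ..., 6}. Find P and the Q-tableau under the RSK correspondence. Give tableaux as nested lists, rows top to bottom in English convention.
Insert each entry of the permutation into P by Schensted row insertion, recording in Q the position of each new cell.

After inserting 2: P = [[2]].
After inserting 5: P = [[2, 5]].
After inserting 1: P = [[1, 5], [2]].
After inserting 4: P = [[1, 4], [2, 5]].
After inserting 6: P = [[1, 4, 6], [2, 5]].
After inserting 3: P = [[1, 3, 6], [2, 4], [5]].

So P = [[1, 3, 6], [2, 4], [5]], Q = [[1, 2, 5], [3, 4], [6]].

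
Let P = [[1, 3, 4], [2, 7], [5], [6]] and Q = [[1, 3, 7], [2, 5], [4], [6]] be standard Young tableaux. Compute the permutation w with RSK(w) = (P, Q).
6 5 7 2 3 1 4

Reverse the RSK construction: for i from n down to 1, find the cell of Q containing i, remove the entry at that cell from P, and reverse-bump it up through P; the value ejected from row 1 is w(i).

Step i=7: Q has 7 at row 1, column 3; remove that cell from P, ejecting 4. So w(7) = 4. P is now [[1, 3], [2, 7], [5], [6]].
Step i=6: Q has 6 at row 4, column 1; remove 6 from row 4 of P and reverse-bump: 6 enters row 3 and ejects 5; 5 enters row 2 and ejects 2; 2 enters row 1 and ejects 1. So w(6) = 1. P is now [[2, 3], [5, 7], [6]].
Step i=5: Q has 5 at row 2, column 2; remove 7 from row 2 of P and reverse-bump: 7 enters row 1 and ejects 3. So w(5) = 3. P is now [[2, 7], [5], [6]].
Step i=4: Q has 4 at row 3, column 1; remove 6 from row 3 of P and reverse-bump: 6 enters row 2 and ejects 5; 5 enters row 1 and ejects 2. So w(4) = 2. P is now [[5, 7], [6]].
Step i=3: Q has 3 at row 1, column 2; remove that cell from P, ejecting 7. So w(3) = 7. P is now [[5], [6]].
Step i=2: Q has 2 at row 2, column 1; remove 6 from row 2 of P and reverse-bump: 6 enters row 1 and ejects 5. So w(2) = 5. P is now [[6]].
Step i=1: Q has 1 at row 1, column 1; remove that cell from P, ejecting 6. So w(1) = 6. P is now [].

So w = 6 5 7 2 3 1 4.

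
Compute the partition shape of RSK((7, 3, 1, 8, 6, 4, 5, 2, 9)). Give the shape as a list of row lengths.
Row-insert each entry into an empty tableau.

After inserting 7: P = [[7]].
After inserting 3: P = [[3], [7]].
After inserting 1: P = [[1], [3], [7]].
After inserting 8: P = [[1, 8], [3], [7]].
After inserting 6: P = [[1, 6], [3, 8], [7]].
After inserting 4: P = [[1, 4], [3, 6], [7, 8]].
After inserting 5: P = [[1, 4, 5], [3, 6], [7, 8]].
After inserting 2: P = [[1, 2, 5], [3, 4], [6, 8], [7]].
After inserting 9: P = [[1, 2, 5, 9], [3, 4], [6, 8], [7]].

The final insertion tableau P = [[1, 2, 5, 9], [3, 4], [6, 8], [7]] has shape [4, 2, 2, 1].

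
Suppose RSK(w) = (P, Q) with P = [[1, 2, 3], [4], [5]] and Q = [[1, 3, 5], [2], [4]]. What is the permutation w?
5 1 4 2 3

Reverse the RSK construction: for i from n down to 1, find the cell of Q containing i, remove the entry at that cell from P, and reverse-bump it up through P; the value ejected from row 1 is w(i).

Step i=5: Q has 5 at row 1, column 3; remove that cell from P, ejecting 3. So w(5) = 3. P is now [[1, 2], [4], [5]].
Step i=4: Q has 4 at row 3, column 1; remove 5 from row 3 of P and reverse-bump: 5 enters row 2 and ejects 4; 4 enters row 1 and ejects 2. So w(4) = 2. P is now [[1, 4], [5]].
Step i=3: Q has 3 at row 1, column 2; remove that cell from P, ejecting 4. So w(3) = 4. P is now [[1], [5]].
Step i=2: Q has 2 at row 2, column 1; remove 5 from row 2 of P and reverse-bump: 5 enters row 1 and ejects 1. So w(2) = 1. P is now [[5]].
Step i=1: Q has 1 at row 1, column 1; remove that cell from P, ejecting 5. So w(1) = 5. P is now [].

So w = 5 1 4 2 3.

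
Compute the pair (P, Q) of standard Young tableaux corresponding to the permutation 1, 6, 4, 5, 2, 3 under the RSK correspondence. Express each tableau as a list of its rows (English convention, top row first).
Insert each entry of the permutation into P by Schensted row insertion, recording in Q the position of each new cell.

Insert 1: appended to row 1. P = [[1]].
Insert 6: appended to row 1. P = [[1, 6]].
Insert 4: 4 bumps 6 from row 1; 6 starts row 2. P = [[1, 4], [6]].
Insert 5: appended to row 1. P = [[1, 4, 5], [6]].
Insert 2: 2 bumps 4 from row 1; 4 bumps 6 from row 2; 6 starts row 3. P = [[1, 2, 5], [4], [6]].
Insert 3: 3 bumps 5 from row 1; 5 appends to row 2. P = [[1, 2, 3], [4, 5], [6]].

So P = [[1, 2, 3], [4, 5], [6]], Q = [[1, 2, 4], [3, 6], [5]].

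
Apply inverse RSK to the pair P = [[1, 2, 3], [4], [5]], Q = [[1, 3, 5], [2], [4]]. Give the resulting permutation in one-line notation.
5 1 4 2 3

Reverse the RSK construction: for i from n down to 1, find the cell of Q containing i, remove the entry at that cell from P, and reverse-bump it up through P; the value ejected from row 1 is w(i).

Step i=5: Q has 5 at row 1, column 3; remove that cell from P, ejecting 3. So w(5) = 3. P is now [[1, 2], [4], [5]].
Step i=4: Q has 4 at row 3, column 1; remove 5 from row 3 of P and reverse-bump: 5 enters row 2 and ejects 4; 4 enters row 1 and ejects 2. So w(4) = 2. P is now [[1, 4], [5]].
Step i=3: Q has 3 at row 1, column 2; remove that cell from P, ejecting 4. So w(3) = 4. P is now [[1], [5]].
Step i=2: Q has 2 at row 2, column 1; remove 5 from row 2 of P and reverse-bump: 5 enters row 1 and ejects 1. So w(2) = 1. P is now [[5]].
Step i=1: Q has 1 at row 1, column 1; remove that cell from P, ejecting 5. So w(1) = 5. P is now [].

So w = 5 1 4 2 3.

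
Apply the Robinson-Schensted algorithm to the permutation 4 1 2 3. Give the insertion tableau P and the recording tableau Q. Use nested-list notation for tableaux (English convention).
P = [[1, 2, 3], [4]], Q = [[1, 3, 4], [2]]

Insert each entry of the permutation into P by Schensted row insertion, recording in Q the position of each new cell.

Insert 4: appended to row 1. P = [[4]].
Insert 1: 1 bumps 4 from row 1; 4 starts row 2. P = [[1], [4]].
Insert 2: appended to row 1. P = [[1, 2], [4]].
Insert 3: appended to row 1. P = [[1, 2, 3], [4]].

So P = [[1, 2, 3], [4]], Q = [[1, 3, 4], [2]].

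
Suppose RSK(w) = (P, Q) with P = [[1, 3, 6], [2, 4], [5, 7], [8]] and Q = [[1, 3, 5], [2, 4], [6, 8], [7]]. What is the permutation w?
5 2 8 4 7 6 1 3

Reverse the RSK construction: for i from n down to 1, find the cell of Q containing i, remove the entry at that cell from P, and reverse-bump it up through P; the value ejected from row 1 is w(i).

Step i=8: Q has 8 at row 3, column 2; remove 7 from row 3 of P and reverse-bump: 7 enters row 2 and ejects 4; 4 enters row 1 and ejects 3. So w(8) = 3. P is now [[1, 4, 6], [2, 7], [5], [8]].
Step i=7: Q has 7 at row 4, column 1; remove 8 from row 4 of P and reverse-bump: 8 enters row 3 and ejects 5; 5 enters row 2 and ejects 2; 2 enters row 1 and ejects 1. So w(7) = 1. P is now [[2, 4, 6], [5, 7], [8]].
Step i=6: Q has 6 at row 3, column 1; remove 8 from row 3 of P and reverse-bump: 8 enters row 2 and ejects 7; 7 enters row 1 and ejects 6. So w(6) = 6. P is now [[2, 4, 7], [5, 8]].
Step i=5: Q has 5 at row 1, column 3; remove that cell from P, ejecting 7. So w(5) = 7. P is now [[2, 4], [5, 8]].
Step i=4: Q has 4 at row 2, column 2; remove 8 from row 2 of P and reverse-bump: 8 enters row 1 and ejects 4. So w(4) = 4. P is now [[2, 8], [5]].
Step i=3: Q has 3 at row 1, column 2; remove that cell from P, ejecting 8. So w(3) = 8. P is now [[2], [5]].
Step i=2: Q has 2 at row 2, column 1; remove 5 from row 2 of P and reverse-bump: 5 enters row 1 and ejects 2. So w(2) = 2. P is now [[5]].
Step i=1: Q has 1 at row 1, column 1; remove that cell from P, ejecting 5. So w(1) = 5. P is now [].

So w = 5 2 8 4 7 6 1 3.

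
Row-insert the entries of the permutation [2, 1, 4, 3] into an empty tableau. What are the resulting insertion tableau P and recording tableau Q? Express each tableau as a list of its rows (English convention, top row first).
Insert each entry of the permutation into P by Schensted row insertion, recording in Q the position of each new cell.

Insert 2: appended to row 1. P = [[2]].
Insert 1: 1 bumps 2 from row 1; 2 starts row 2. P = [[1], [2]].
Insert 4: appended to row 1. P = [[1, 4], [2]].
Insert 3: 3 bumps 4 from row 1; 4 appends to row 2. P = [[1, 3], [2, 4]].

So P = [[1, 3], [2, 4]], Q = [[1, 3], [2, 4]].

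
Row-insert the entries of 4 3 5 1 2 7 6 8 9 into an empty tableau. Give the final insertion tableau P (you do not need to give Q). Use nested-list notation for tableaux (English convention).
Insert 4: appended to row 1. P = [[4]].
Insert 3: 3 bumps 4 from row 1; 4 starts row 2. P = [[3], [4]].
Insert 5: appended to row 1. P = [[3, 5], [4]].
Insert 1: 1 bumps 3 from row 1; 3 bumps 4 from row 2; 4 starts row 3. P = [[1, 5], [3], [4]].
Insert 2: 2 bumps 5 from row 1; 5 appends to row 2. P = [[1, 2], [3, 5], [4]].
Insert 7: appended to row 1. P = [[1, 2, 7], [3, 5], [4]].
Insert 6: 6 bumps 7 from row 1; 7 appends to row 2. P = [[1, 2, 6], [3, 5, 7], [4]].
Insert 8: appended to row 1. P = [[1, 2, 6, 8], [3, 5, 7], [4]].
Insert 9: appended to row 1. P = [[1, 2, 6, 8, 9], [3, 5, 7], [4]].

So P = [[1, 2, 6, 8, 9], [3, 5, 7], [4]].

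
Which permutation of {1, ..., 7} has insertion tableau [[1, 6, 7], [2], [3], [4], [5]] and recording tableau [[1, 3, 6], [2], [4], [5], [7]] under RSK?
Reverse the RSK construction: for i from n down to 1, find the cell of Q containing i, remove the entry at that cell from P, and reverse-bump it up through P; the value ejected from row 1 is w(i).

Step i=7: Q has 7 at row 5, column 1; remove 5 from row 5 of P and reverse-bump: 5 enters row 4 and ejects 4; 4 enters row 3 and ejects 3; 3 enters row 2 and ejects 2; 2 enters row 1 and ejects 1. So w(7) = 1. P is now [[2, 6, 7], [3], [4], [5]].
Step i=6: Q has 6 at row 1, column 3; remove that cell from P, ejecting 7. So w(6) = 7. P is now [[2, 6], [3], [4], [5]].
Step i=5: Q has 5 at row 4, column 1; remove 5 from row 4 of P and reverse-bump: 5 enters row 3 and ejects 4; 4 enters row 2 and ejects 3; 3 enters row 1 and ejects 2. So w(5) = 2. P is now [[3, 6], [4], [5]].
Step i=4: Q has 4 at row 3, column 1; remove 5 from row 3 of P and reverse-bump: 5 enters row 2 and ejects 4; 4 enters row 1 and ejects 3. So w(4) = 3. P is now [[4, 6], [5]].
Step i=3: Q has 3 at row 1, column 2; remove that cell from P, ejecting 6. So w(3) = 6. P is now [[4], [5]].
Step i=2: Q has 2 at row 2, column 1; remove 5 from row 2 of P and reverse-bump: 5 enters row 1 and ejects 4. So w(2) = 4. P is now [[5]].
Step i=1: Q has 1 at row 1, column 1; remove that cell from P, ejecting 5. So w(1) = 5. P is now [].

So w = 5 4 6 3 2 7 1.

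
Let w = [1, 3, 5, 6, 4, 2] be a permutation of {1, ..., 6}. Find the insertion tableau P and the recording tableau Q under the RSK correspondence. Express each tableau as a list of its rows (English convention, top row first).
Insert each entry of the permutation into P by Schensted row insertion, recording in Q the position of each new cell.

Insert 1: appended to row 1. P = [[1]].
Insert 3: appended to row 1. P = [[1, 3]].
Insert 5: appended to row 1. P = [[1, 3, 5]].
Insert 6: appended to row 1. P = [[1, 3, 5, 6]].
Insert 4: 4 bumps 5 from row 1; 5 starts row 2. P = [[1, 3, 4, 6], [5]].
Insert 2: 2 bumps 3 from row 1; 3 bumps 5 from row 2; 5 starts row 3. P = [[1, 2, 4, 6], [3], [5]].

So P = [[1, 2, 4, 6], [3], [5]], Q = [[1, 2, 3, 4], [5], [6]].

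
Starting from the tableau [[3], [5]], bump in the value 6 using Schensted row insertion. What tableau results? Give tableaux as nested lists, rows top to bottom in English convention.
[[3, 6], [5]]

6 is larger than every entry of row 1, so it is appended to row 1. The new tableau is [[3, 6], [5]].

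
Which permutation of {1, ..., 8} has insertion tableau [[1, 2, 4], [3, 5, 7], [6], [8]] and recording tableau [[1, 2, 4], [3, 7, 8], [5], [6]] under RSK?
Reverse the RSK construction: for i from n down to 1, find the cell of Q containing i, remove the entry at that cell from P, and reverse-bump it up through P; the value ejected from row 1 is w(i).

Step i=8: Q has 8 at row 2, column 3; remove 7 from row 2 of P and reverse-bump: 7 enters row 1 and ejects 4. So w(8) = 4. P is now [[1, 2, 7], [3, 5], [6], [8]].
Step i=7: Q has 7 at row 2, column 2; remove 5 from row 2 of P and reverse-bump: 5 enters row 1 and ejects 2. So w(7) = 2. P is now [[1, 5, 7], [3], [6], [8]].
Step i=6: Q has 6 at row 4, column 1; remove 8 from row 4 of P and reverse-bump: 8 enters row 3 and ejects 6; 6 enters row 2 and ejects 3; 3 enters row 1 and ejects 1. So w(6) = 1. P is now [[3, 5, 7], [6], [8]].
Step i=5: Q has 5 at row 3, column 1; remove 8 from row 3 of P and reverse-bump: 8 enters row 2 and ejects 6; 6 enters row 1 and ejects 5. So w(5) = 5. P is now [[3, 6, 7], [8]].
Step i=4: Q has 4 at row 1, column 3; remove that cell from P, ejecting 7. So w(4) = 7. P is now [[3, 6], [8]].
Step i=3: Q has 3 at row 2, column 1; remove 8 from row 2 of P and reverse-bump: 8 enters row 1 and ejects 6. So w(3) = 6. P is now [[3, 8]].
Step i=2: Q has 2 at row 1, column 2; remove that cell from P, ejecting 8. So w(2) = 8. P is now [[3]].
Step i=1: Q has 1 at row 1, column 1; remove that cell from P, ejecting 3. So w(1) = 3. P is now [].

So w = 3 8 6 7 5 1 2 4.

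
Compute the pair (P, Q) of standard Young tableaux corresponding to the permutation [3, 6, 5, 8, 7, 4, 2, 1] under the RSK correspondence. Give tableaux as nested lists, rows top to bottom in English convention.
P = [[1, 4, 7], [2, 8], [3], [5], [6]], Q = [[1, 2, 4], [3, 5], [6], [7], [8]]

Insert each entry of the permutation into P by Schensted row insertion, recording in Q the position of each new cell.

Insert 3: appended to row 1. P = [[3]], Q = [[1]].
Insert 6: appended to row 1. P = [[3, 6]], Q = [[1, 2]].
Insert 5: 5 bumps 6 from row 1; 6 starts row 2. P = [[3, 5], [6]], Q = [[1, 2], [3]].
Insert 8: appended to row 1. P = [[3, 5, 8], [6]], Q = [[1, 2, 4], [3]].
Insert 7: 7 bumps 8 from row 1; 8 appends to row 2. P = [[3, 5, 7], [6, 8]], Q = [[1, 2, 4], [3, 5]].
Insert 4: 4 bumps 5 from row 1; 5 bumps 6 from row 2; 6 starts row 3. P = [[3, 4, 7], [5, 8], [6]], Q = [[1, 2, 4], [3, 5], [6]].
Insert 2: 2 bumps 3 from row 1; 3 bumps 5 from row 2; 5 bumps 6 from row 3; 6 starts row 4. P = [[2, 4, 7], [3, 8], [5], [6]], Q = [[1, 2, 4], [3, 5], [6], [7]].
Insert 1: 1 bumps 2 from row 1; 2 bumps 3 from row 2; 3 bumps 5 from row 3; 5 bumps 6 from row 4; 6 starts row 5. P = [[1, 4, 7], [2, 8], [3], [5], [6]], Q = [[1, 2, 4], [3, 5], [6], [7], [8]].

So P = [[1, 4, 7], [2, 8], [3], [5], [6]], Q = [[1, 2, 4], [3, 5], [6], [7], [8]].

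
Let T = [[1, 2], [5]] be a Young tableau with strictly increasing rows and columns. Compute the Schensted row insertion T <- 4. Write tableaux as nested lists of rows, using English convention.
4 is larger than every entry of row 1, so it is appended to row 1. The new tableau is [[1, 2, 4], [5]].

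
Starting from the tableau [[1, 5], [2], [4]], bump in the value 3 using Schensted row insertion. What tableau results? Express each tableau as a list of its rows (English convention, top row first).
[[1, 3], [2, 5], [4]]

In row 1, 3 replaces 5 (the leftmost entry greater than 3); 5 is bumped to row 2. 5 is appended to row 2. The new tableau is [[1, 3], [2, 5], [4]].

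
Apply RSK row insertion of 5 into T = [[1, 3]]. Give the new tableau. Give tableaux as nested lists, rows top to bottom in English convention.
[[1, 3, 5]]

5 is larger than every entry of row 1, so it is appended to row 1. The new tableau is [[1, 3, 5]].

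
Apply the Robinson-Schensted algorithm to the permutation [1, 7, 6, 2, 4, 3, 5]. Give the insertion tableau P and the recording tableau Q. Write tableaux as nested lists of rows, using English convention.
Insert each entry of the permutation into P by Schensted row insertion, recording in Q the position of each new cell.

Insert 1: appended to row 1. P = [[1]].
Insert 7: appended to row 1. P = [[1, 7]].
Insert 6: 6 bumps 7 from row 1; 7 starts row 2. P = [[1, 6], [7]].
Insert 2: 2 bumps 6 from row 1; 6 bumps 7 from row 2; 7 starts row 3. P = [[1, 2], [6], [7]].
Insert 4: appended to row 1. P = [[1, 2, 4], [6], [7]].
Insert 3: 3 bumps 4 from row 1; 4 bumps 6 from row 2; 6 bumps 7 from row 3; 7 starts row 4. P = [[1, 2, 3], [4], [6], [7]].
Insert 5: appended to row 1. P = [[1, 2, 3, 5], [4], [6], [7]].

So P = [[1, 2, 3, 5], [4], [6], [7]], Q = [[1, 2, 5, 7], [3], [4], [6]].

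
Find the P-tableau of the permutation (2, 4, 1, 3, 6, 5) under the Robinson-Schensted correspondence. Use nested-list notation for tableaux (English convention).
P = [[1, 3, 5], [2, 4, 6]]

Insert 2: appended to row 1. P = [[2]].
Insert 4: appended to row 1. P = [[2, 4]].
Insert 1: 1 bumps 2 from row 1; 2 starts row 2. P = [[1, 4], [2]].
Insert 3: 3 bumps 4 from row 1; 4 appends to row 2. P = [[1, 3], [2, 4]].
Insert 6: appended to row 1. P = [[1, 3, 6], [2, 4]].
Insert 5: 5 bumps 6 from row 1; 6 appends to row 2. P = [[1, 3, 5], [2, 4, 6]].

So P = [[1, 3, 5], [2, 4, 6]].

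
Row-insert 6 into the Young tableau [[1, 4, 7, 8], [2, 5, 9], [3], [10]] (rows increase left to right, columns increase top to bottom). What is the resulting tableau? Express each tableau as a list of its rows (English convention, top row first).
In row 1, 6 replaces 7 (the leftmost entry greater than 6); 7 is bumped to row 2. In row 2, 7 replaces 9 (the leftmost entry greater than 7); 9 is bumped to row 3. 9 is appended to row 3. The new tableau is [[1, 4, 6, 8], [2, 5, 7], [3, 9], [10]].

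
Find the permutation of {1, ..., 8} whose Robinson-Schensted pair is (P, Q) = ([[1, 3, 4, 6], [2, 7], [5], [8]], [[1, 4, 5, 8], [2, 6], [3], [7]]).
Reverse the RSK construction: for i from n down to 1, find the cell of Q containing i, remove the entry at that cell from P, and reverse-bump it up through P; the value ejected from row 1 is w(i).

Step i=8: Q has 8 at row 1, column 4; remove that cell from P, ejecting 6. So w(8) = 6. P is now [[1, 3, 4], [2, 7], [5], [8]].
Step i=7: Q has 7 at row 4, column 1; remove 8 from row 4 of P and reverse-bump: 8 enters row 3 and ejects 5; 5 enters row 2 and ejects 2; 2 enters row 1 and ejects 1. So w(7) = 1. P is now [[2, 3, 4], [5, 7], [8]].
Step i=6: Q has 6 at row 2, column 2; remove 7 from row 2 of P and reverse-bump: 7 enters row 1 and ejects 4. So w(6) = 4. P is now [[2, 3, 7], [5], [8]].
Step i=5: Q has 5 at row 1, column 3; remove that cell from P, ejecting 7. So w(5) = 7. P is now [[2, 3], [5], [8]].
Step i=4: Q has 4 at row 1, column 2; remove that cell from P, ejecting 3. So w(4) = 3. P is now [[2], [5], [8]].
Step i=3: Q has 3 at row 3, column 1; remove 8 from row 3 of P and reverse-bump: 8 enters row 2 and ejects 5; 5 enters row 1 and ejects 2. So w(3) = 2. P is now [[5], [8]].
Step i=2: Q has 2 at row 2, column 1; remove 8 from row 2 of P and reverse-bump: 8 enters row 1 and ejects 5. So w(2) = 5. P is now [[8]].
Step i=1: Q has 1 at row 1, column 1; remove that cell from P, ejecting 8. So w(1) = 8. P is now [].

So w = 8 5 2 3 7 4 1 6.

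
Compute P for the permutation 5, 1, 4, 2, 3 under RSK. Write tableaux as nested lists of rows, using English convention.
P = [[1, 2, 3], [4], [5]]

Insert 5: appended to row 1. P = [[5]].
Insert 1: 1 bumps 5 from row 1; 5 starts row 2. P = [[1], [5]].
Insert 4: appended to row 1. P = [[1, 4], [5]].
Insert 2: 2 bumps 4 from row 1; 4 bumps 5 from row 2; 5 starts row 3. P = [[1, 2], [4], [5]].
Insert 3: appended to row 1. P = [[1, 2, 3], [4], [5]].

So P = [[1, 2, 3], [4], [5]].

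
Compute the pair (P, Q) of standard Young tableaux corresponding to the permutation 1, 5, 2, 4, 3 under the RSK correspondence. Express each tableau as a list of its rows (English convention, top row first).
Insert each entry of the permutation into P by Schensted row insertion, recording in Q the position of each new cell.

After inserting 1: P = [[1]].
After inserting 5: P = [[1, 5]].
After inserting 2: P = [[1, 2], [5]].
After inserting 4: P = [[1, 2, 4], [5]].
After inserting 3: P = [[1, 2, 3], [4], [5]].

So P = [[1, 2, 3], [4], [5]], Q = [[1, 2, 4], [3], [5]].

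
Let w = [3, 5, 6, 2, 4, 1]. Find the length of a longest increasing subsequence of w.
3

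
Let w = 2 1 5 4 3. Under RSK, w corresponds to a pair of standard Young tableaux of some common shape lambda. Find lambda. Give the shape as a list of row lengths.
[2, 2, 1]

Row-insert each entry into an empty tableau.

After inserting 2: P = [[2]].
After inserting 1: P = [[1], [2]].
After inserting 5: P = [[1, 5], [2]].
After inserting 4: P = [[1, 4], [2, 5]].
After inserting 3: P = [[1, 3], [2, 4], [5]].

The final insertion tableau P = [[1, 3], [2, 4], [5]] has shape [2, 2, 1].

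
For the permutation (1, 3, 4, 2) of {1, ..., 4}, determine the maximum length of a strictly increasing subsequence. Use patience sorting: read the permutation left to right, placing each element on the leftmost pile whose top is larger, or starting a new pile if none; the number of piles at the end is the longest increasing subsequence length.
3

1: new pile. tops = [1]
3: new pile. tops = [1, 3]
4: new pile. tops = [1, 3, 4]
2: onto pile 2 (replacing 3). tops = [1, 2, 4]

3 piles, so the longest increasing subsequence has length 3.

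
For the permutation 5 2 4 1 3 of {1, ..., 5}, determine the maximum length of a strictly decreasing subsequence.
3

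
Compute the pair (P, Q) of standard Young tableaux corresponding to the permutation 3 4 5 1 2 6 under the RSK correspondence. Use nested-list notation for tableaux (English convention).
Insert each entry of the permutation into P by Schensted row insertion, recording in Q the position of each new cell.

Insert 3: appended to row 1. P = [[3]], Q = [[1]].
Insert 4: appended to row 1. P = [[3, 4]], Q = [[1, 2]].
Insert 5: appended to row 1. P = [[3, 4, 5]], Q = [[1, 2, 3]].
Insert 1: 1 bumps 3 from row 1; 3 starts row 2. P = [[1, 4, 5], [3]], Q = [[1, 2, 3], [4]].
Insert 2: 2 bumps 4 from row 1; 4 appends to row 2. P = [[1, 2, 5], [3, 4]], Q = [[1, 2, 3], [4, 5]].
Insert 6: appended to row 1. P = [[1, 2, 5, 6], [3, 4]], Q = [[1, 2, 3, 6], [4, 5]].

So P = [[1, 2, 5, 6], [3, 4]], Q = [[1, 2, 3, 6], [4, 5]].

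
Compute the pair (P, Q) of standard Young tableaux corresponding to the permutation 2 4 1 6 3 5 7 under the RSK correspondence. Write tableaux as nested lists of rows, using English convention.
P = [[1, 3, 5, 7], [2, 4, 6]], Q = [[1, 2, 4, 7], [3, 5, 6]]

Insert each entry of the permutation into P by Schensted row insertion, recording in Q the position of each new cell.

After inserting 2: P = [[2]].
After inserting 4: P = [[2, 4]].
After inserting 1: P = [[1, 4], [2]].
After inserting 6: P = [[1, 4, 6], [2]].
After inserting 3: P = [[1, 3, 6], [2, 4]].
After inserting 5: P = [[1, 3, 5], [2, 4, 6]].
After inserting 7: P = [[1, 3, 5, 7], [2, 4, 6]].

So P = [[1, 3, 5, 7], [2, 4, 6]], Q = [[1, 2, 4, 7], [3, 5, 6]].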